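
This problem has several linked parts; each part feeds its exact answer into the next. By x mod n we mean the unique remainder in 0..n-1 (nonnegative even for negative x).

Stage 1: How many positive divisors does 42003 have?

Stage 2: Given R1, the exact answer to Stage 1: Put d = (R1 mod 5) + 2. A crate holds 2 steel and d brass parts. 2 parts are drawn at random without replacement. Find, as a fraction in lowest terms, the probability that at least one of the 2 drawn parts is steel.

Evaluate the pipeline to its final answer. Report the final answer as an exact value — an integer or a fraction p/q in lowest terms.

3/5

Stage 1: 42003 = 3^2 * 13 * 359; number of divisors = (2+1) * (1+1) * (1+1) = 12; answer 12
Stage 2: R1 = 12; d = 4; total draws C(6,2) = 15; complement C(4,2) = 6; favorable 15 - 6 = 9; P = 3/5; answer 3/5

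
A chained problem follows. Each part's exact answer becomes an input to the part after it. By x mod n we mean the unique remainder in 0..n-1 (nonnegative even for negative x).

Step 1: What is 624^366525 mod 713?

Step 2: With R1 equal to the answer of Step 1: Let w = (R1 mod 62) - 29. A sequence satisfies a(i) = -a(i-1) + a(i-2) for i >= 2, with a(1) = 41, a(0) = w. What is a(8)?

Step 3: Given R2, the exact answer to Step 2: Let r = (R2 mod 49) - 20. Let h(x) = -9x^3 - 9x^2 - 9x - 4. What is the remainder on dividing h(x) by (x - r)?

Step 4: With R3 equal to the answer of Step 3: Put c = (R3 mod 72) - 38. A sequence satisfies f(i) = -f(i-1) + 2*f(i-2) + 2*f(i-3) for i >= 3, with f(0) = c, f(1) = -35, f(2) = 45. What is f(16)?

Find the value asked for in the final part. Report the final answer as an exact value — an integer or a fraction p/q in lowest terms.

Step 1: squarings mod 713: 624^1=624, 624^2=78, 624^4=380, 624^8=374, 624^16=128, 624^32=698, 624^64=225, 624^128=2, 624^256=4, 624^512=16, 624^1024=256, 624^2048=653, 624^4096=35, 624^8192=512, 624^16384=473, 624^32768=560, 624^65536=593, 624^131072=140, 624^262144=349; 624^366525 = 624^1 * 624^4 * 624^8 * 624^16 * 624^32 * 624^128 * 624^256 * 624^512 * 624^1024 * 624^4096 * 624^32768 * 624^65536 * 624^262144 = 404 (mod 713); answer 404
Step 2: R1 = 404; w = 3; a(2) = -1*(41) + 1*(3) = -38; iterating: a(2)=-38, a(3)=79, a(4)=-117, a(5)=196, a(6)=-313, a(7)=509, a(8)=-822; answer -822
Step 3: R2 = -822; r = -9; remainder = value at the root: -9*(-9)^3 - 9*(-9)^2 - 9*(-9)^1 - 4 = (6561) + (-729) + (81) + (-4) = 5909; answer 5909
Step 4: R3 = 5909; c = -33; f(3) = -1*(45) + 2*(-35) + 2*(-33) = -181; iterating: f(3)=-181, f(4)=201, f(5)=-473, f(6)=513, f(7)=-1057, f(8)=1137, f(9)=-2225, f(10)=2385, f(11)=-4561, f(12)=4881, f(13)=-9233, f(14)=9873, f(15)=-18577, f(16)=19857; answer 19857

19857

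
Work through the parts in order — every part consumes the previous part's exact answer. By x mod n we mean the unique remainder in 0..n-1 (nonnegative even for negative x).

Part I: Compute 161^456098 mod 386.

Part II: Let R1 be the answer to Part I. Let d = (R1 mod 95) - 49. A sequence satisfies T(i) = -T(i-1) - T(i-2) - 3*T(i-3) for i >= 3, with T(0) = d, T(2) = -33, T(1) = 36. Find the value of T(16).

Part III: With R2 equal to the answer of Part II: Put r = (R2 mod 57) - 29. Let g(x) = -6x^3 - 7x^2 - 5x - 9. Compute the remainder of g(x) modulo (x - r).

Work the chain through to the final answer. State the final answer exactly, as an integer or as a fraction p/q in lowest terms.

Part I: squarings mod 386: 161^1=161, 161^2=59, 161^4=7, 161^8=49, 161^16=85, 161^32=277, 161^64=301, 161^128=277, 161^256=301, 161^512=277, 161^1024=301, 161^2048=277, 161^4096=301, 161^8192=277, 161^16384=301, 161^32768=277, 161^65536=301, 161^131072=277, 161^262144=301; 161^456098 = 161^2 * 161^32 * 161^128 * 161^256 * 161^1024 * 161^4096 * 161^8192 * 161^16384 * 161^32768 * 161^131072 * 161^262144 = 59 (mod 386); answer 59
Part II: R1 = 59; d = 10; T(3) = -1*(-33) - 1*(36) - 3*(10) = -33; iterating: T(3)=-33, T(4)=-42, T(5)=174, T(6)=-33, T(7)=-15, T(8)=-474, T(9)=588, T(10)=-69, T(11)=903, T(12)=-2598, T(13)=1902, T(14)=-2013, T(15)=7905, T(16)=-11598; answer -11598
Part III: R2 = -11598; r = 1; remainder = value at the root: -6*(1)^3 - 7*(1)^2 - 5*(1)^1 - 9 = (-6) + (-7) + (-5) + (-9) = -27; answer -27

-27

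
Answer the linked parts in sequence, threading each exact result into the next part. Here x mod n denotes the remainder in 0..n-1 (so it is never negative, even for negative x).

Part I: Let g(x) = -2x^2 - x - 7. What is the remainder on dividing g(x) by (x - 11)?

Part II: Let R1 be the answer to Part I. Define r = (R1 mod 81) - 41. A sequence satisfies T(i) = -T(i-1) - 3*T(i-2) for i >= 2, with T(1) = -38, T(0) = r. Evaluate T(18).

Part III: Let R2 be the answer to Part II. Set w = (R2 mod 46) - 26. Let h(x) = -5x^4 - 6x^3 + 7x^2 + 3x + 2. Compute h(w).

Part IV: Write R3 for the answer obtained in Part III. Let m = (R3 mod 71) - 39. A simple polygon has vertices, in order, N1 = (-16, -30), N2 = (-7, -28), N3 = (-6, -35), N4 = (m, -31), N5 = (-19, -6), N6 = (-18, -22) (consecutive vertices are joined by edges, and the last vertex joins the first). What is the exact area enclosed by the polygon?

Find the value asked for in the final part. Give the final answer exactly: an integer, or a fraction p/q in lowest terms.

Part I: remainder = value at the root: -2*(11)^2 - 1*(11)^1 - 7 = (-242) + (-11) + (-7) = -260; answer -260
Part II: R1 = -260; r = 23; T(2) = -1*(-38) - 3*(23) = -31; iterating: T(2)=-31, T(3)=145, T(4)=-52, T(5)=-383, T(6)=539, T(7)=610, T(8)=-2227, T(9)=397, T(10)=6284, T(11)=-7475, T(12)=-11377, T(13)=33802, T(14)=329, T(15)=-101735, T(16)=100748, T(17)=204457, T(18)=-506701; answer -506701
Part III: R2 = -506701; w = 9; -5*(9)^4 - 6*(9)^3 + 7*(9)^2 + 3*(9)^1 + 2 = (-32805) + (-4374) + (567) + (27) + (2) = -36583; answer -36583
Part IV: R3 = -36583; m = 14; cross terms: (-16*-28 - -7*-30)=238, (-7*-35 - -6*-28)=77, (-6*-31 - 14*-35)=676, (14*-6 - -19*-31)=-673, (-19*-22 - -18*-6)=310, (-18*-30 - -16*-22)=188; twice the area = |816| = 816; area = 408; answer 408

408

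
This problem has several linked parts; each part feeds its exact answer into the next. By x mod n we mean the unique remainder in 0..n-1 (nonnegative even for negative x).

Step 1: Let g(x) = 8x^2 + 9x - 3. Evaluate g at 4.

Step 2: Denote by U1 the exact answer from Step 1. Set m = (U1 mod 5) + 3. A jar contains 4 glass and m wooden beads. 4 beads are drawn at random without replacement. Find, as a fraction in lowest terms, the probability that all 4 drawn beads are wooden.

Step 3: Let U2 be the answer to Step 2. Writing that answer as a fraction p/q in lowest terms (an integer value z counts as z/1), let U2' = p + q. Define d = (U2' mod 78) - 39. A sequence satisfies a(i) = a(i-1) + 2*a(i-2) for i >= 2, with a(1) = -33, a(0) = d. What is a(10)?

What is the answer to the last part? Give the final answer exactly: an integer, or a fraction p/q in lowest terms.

-309

Step 1: 8*(4)^2 + 9*(4)^1 - 3 = (128) + (36) + (-3) = 161; answer 161
Step 2: U1 = 161; m = 4; total draws C(8,4) = 70; favorable C(4,4) = 1; P = 1/70; answer 1/70
Step 3: U2 = 1/70; threaded value p + q = 71; d = 32; a(2) = 1*(-33) + 2*(32) = 31; iterating: a(2)=31, a(3)=-35, a(4)=27, a(5)=-43, a(6)=11, a(7)=-75, a(8)=-53, a(9)=-203, a(10)=-309; answer -309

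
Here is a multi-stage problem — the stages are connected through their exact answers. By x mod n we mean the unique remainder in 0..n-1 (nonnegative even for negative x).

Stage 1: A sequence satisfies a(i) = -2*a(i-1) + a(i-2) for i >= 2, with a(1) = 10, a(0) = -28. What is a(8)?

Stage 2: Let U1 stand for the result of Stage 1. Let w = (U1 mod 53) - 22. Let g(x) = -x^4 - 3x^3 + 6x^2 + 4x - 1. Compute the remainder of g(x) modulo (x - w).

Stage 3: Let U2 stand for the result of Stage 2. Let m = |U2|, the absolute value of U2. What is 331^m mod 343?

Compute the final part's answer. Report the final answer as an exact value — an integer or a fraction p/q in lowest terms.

Stage 1: a(2) = -2*(10) + 1*(-28) = -48; iterating: a(2)=-48, a(3)=106, a(4)=-260, a(5)=626, a(6)=-1512, a(7)=3650, a(8)=-8812; answer -8812
Stage 2: U1 = -8812; w = 17; remainder = value at the root: -1*(17)^4 - 3*(17)^3 + 6*(17)^2 + 4*(17)^1 - 1 = (-83521) + (-14739) + (1734) + (68) + (-1) = -96459; answer -96459
Stage 3: U2 = -96459; m = 96459; squarings mod 343: 331^1=331, 331^2=144, 331^4=156, 331^8=326, 331^16=289, 331^32=172, 331^64=86, 331^128=193, 331^256=205, 331^512=179, 331^1024=142, 331^2048=270, 331^4096=184, 331^8192=242, 331^16384=254, 331^32768=32, 331^65536=338; 331^96459 = 331^1 * 331^2 * 331^8 * 331^64 * 331^128 * 331^2048 * 331^4096 * 331^8192 * 331^16384 * 331^65536 = 71 (mod 343); answer 71

71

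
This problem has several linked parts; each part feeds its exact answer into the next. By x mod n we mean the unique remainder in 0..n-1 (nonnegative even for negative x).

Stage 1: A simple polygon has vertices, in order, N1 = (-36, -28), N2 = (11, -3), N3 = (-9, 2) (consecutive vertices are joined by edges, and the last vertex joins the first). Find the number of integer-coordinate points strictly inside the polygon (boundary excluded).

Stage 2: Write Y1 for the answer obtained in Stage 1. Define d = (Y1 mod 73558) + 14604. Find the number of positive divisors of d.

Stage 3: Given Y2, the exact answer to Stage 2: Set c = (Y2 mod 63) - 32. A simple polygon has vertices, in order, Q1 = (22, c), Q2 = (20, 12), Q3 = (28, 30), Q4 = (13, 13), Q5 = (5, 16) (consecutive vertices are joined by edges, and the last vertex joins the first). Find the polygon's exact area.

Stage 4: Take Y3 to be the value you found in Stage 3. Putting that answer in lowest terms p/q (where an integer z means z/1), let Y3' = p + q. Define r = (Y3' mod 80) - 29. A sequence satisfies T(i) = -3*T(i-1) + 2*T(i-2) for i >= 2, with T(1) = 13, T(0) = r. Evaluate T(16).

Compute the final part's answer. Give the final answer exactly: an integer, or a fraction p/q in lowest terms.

Stage 1: cross terms: (-36*-3 - 11*-28)=416, (11*2 - -9*-3)=-5, (-9*-28 - -36*2)=324; twice the area = |735| = 735; area = 735/2; boundary points = 1 + 5 + 3 = 9; strictly interior points = area - boundary/2 + 1 = 364; answer 364
Stage 2: Y1 = 364; d = 14968; 14968 = 2^3 * 1871; number of divisors = (3+1) * (1+1) = 8; answer 8
Stage 3: Y2 = 8; c = -24; cross terms: (22*12 - 20*-24)=744, (20*30 - 28*12)=264, (28*13 - 13*30)=-26, (13*16 - 5*13)=143, (5*-24 - 22*16)=-472; twice the area = |653| = 653; area = 653/2; answer 653/2
Stage 4: Y3 = 653/2; threaded value p + q = 655; r = -14; T(2) = -3*(13) + 2*(-14) = -67; iterating: T(2)=-67, T(3)=227, T(4)=-815, T(5)=2899, T(6)=-10327, T(7)=36779, T(8)=-130991, T(9)=466531, T(10)=-1661575, T(11)=5917787, T(12)=-21076511, T(13)=75065107, T(14)=-267348343, T(15)=952175243, T(16)=-3391222415; answer -3391222415

-3391222415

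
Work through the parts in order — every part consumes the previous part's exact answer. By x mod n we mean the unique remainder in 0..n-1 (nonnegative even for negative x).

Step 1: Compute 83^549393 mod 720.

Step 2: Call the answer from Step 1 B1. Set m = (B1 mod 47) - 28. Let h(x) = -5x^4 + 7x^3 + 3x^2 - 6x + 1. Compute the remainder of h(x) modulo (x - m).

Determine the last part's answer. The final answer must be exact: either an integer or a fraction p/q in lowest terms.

Step 1: squarings mod 720: 83^1=83, 83^2=409, 83^4=241, 83^8=481, 83^16=241, 83^32=481, 83^64=241, 83^128=481, 83^256=241, 83^512=481, 83^1024=241, 83^2048=481, 83^4096=241, 83^8192=481, 83^16384=241, 83^32768=481, 83^65536=241, 83^131072=481, 83^262144=241, 83^524288=481; 83^549393 = 83^1 * 83^16 * 83^512 * 83^8192 * 83^16384 * 83^524288 = 323 (mod 720); answer 323
Step 2: B1 = 323; m = 13; remainder = value at the root: -5*(13)^4 + 7*(13)^3 + 3*(13)^2 - 6*(13)^1 + 1 = (-142805) + (15379) + (507) + (-78) + (1) = -126996; answer -126996

-126996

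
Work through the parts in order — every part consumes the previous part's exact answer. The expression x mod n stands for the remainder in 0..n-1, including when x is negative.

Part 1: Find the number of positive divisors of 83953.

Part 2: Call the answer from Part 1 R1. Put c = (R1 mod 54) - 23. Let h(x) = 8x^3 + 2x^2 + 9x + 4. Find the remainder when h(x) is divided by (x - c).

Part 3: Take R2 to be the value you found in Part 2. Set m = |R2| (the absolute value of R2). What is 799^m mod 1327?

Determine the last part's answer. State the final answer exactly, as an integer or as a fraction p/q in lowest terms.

Part 1: 83953 = 37 * 2269; number of divisors = (1+1) * (1+1) = 4; answer 4
Part 2: R1 = 4; c = -19; remainder = value at the root: 8*(-19)^3 + 2*(-19)^2 + 9*(-19)^1 + 4 = (-54872) + (722) + (-171) + (4) = -54317; answer -54317
Part 3: R2 = -54317; m = 54317; squarings mod 1327: 799^1=799, 799^2=114, 799^4=1053, 799^8=764, 799^16=1143, 799^32=681, 799^64=638, 799^128=982, 799^256=922, 799^512=804, 799^1024=167, 799^2048=22, 799^4096=484, 799^8192=704, 799^16384=645, 799^32768=674; 799^54317 = 799^1 * 799^4 * 799^8 * 799^32 * 799^1024 * 799^4096 * 799^16384 * 799^32768 = 943 (mod 1327); answer 943

943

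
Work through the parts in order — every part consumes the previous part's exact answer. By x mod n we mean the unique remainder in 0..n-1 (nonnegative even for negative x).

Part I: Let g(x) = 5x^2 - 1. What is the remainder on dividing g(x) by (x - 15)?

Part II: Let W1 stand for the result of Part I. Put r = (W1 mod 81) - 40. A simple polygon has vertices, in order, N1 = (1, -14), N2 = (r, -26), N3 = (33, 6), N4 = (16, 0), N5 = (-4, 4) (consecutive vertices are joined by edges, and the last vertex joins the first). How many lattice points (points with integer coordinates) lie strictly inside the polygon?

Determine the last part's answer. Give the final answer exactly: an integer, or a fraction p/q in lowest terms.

Part I: remainder = value at the root: 5*(15)^2 - 1 = (1125) + (-1) = 1124; answer 1124
Part II: W1 = 1124; r = 31; cross terms: (1*-26 - 31*-14)=408, (31*6 - 33*-26)=1044, (33*0 - 16*6)=-96, (16*4 - -4*0)=64, (-4*-14 - 1*4)=52; twice the area = |1472| = 1472; area = 736; boundary points = 6 + 2 + 1 + 4 + 1 = 14; strictly interior points = area - boundary/2 + 1 = 730; answer 730

730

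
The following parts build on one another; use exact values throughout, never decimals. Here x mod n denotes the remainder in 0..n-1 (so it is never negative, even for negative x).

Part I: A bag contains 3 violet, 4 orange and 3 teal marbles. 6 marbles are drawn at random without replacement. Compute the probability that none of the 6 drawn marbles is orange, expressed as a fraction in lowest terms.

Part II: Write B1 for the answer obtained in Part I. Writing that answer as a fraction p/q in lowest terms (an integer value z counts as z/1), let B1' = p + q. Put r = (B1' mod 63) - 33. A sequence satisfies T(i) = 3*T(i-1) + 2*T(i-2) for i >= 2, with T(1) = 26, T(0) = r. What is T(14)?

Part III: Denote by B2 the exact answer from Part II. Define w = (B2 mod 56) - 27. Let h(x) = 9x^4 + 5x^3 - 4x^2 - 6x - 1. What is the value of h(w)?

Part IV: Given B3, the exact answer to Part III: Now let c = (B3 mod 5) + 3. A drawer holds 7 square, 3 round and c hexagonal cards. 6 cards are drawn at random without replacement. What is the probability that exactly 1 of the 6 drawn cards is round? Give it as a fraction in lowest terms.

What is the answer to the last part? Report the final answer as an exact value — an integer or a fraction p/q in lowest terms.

Part I: total draws C(10,6) = 210; favorable C(6,6) = 1; P = 1/210; answer 1/210
Part II: B1 = 1/210; threaded value p + q = 211; r = -11; T(2) = 3*(26) + 2*(-11) = 56; iterating: T(2)=56, T(3)=220, T(4)=772, T(5)=2756, T(6)=9812, T(7)=34948, T(8)=124468, T(9)=443300, T(10)=1578836, T(11)=5623108, T(12)=20026996, T(13)=71327204, T(14)=254035604; answer 254035604
Part III: B2 = 254035604; w = -23; 9*(-23)^4 + 5*(-23)^3 - 4*(-23)^2 - 6*(-23)^1 - 1 = (2518569) + (-60835) + (-2116) + (138) + (-1) = 2455755; answer 2455755
Part IV: B3 = 2455755; c = 3; total draws C(13,6) = 1716; favorable C(3,1)*C(10,5) = 756; P = 63/143; answer 63/143

63/143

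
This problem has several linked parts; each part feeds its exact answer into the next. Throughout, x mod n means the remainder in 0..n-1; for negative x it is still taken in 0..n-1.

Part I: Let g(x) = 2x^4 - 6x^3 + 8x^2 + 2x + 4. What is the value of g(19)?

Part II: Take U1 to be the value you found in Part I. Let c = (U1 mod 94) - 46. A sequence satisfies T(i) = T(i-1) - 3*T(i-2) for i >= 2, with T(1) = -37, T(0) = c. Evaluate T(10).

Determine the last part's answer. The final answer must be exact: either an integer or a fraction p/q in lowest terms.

-8251

Part I: 2*(19)^4 - 6*(19)^3 + 8*(19)^2 + 2*(19)^1 + 4 = (260642) + (-41154) + (2888) + (38) + (4) = 222418; answer 222418
Part II: U1 = 222418; c = -32; T(2) = 1*(-37) - 3*(-32) = 59; iterating: T(2)=59, T(3)=170, T(4)=-7, T(5)=-517, T(6)=-496, T(7)=1055, T(8)=2543, T(9)=-622, T(10)=-8251; answer -8251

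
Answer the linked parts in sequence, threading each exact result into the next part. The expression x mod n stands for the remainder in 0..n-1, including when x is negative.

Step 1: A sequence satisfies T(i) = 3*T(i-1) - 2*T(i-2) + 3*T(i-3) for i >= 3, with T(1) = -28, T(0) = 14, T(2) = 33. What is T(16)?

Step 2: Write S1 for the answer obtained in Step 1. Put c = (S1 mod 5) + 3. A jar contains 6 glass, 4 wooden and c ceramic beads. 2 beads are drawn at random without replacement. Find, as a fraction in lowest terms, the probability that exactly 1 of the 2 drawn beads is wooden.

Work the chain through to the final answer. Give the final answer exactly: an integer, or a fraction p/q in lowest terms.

Step 1: T(3) = 3*(33) - 2*(-28) + 3*(14) = 197; iterating: T(3)=197, T(4)=441, T(5)=1028, T(6)=2793, T(7)=7646, T(8)=20436, T(9)=54395, T(10)=145251, T(11)=388271, T(12)=1037496, T(13)=2771699, T(14)=7404918, T(15)=19783844, T(16)=52856793; answer 52856793
Step 2: S1 = 52856793; c = 6; total draws C(16,2) = 120; favorable C(4,1)*C(12,1) = 48; P = 2/5; answer 2/5

2/5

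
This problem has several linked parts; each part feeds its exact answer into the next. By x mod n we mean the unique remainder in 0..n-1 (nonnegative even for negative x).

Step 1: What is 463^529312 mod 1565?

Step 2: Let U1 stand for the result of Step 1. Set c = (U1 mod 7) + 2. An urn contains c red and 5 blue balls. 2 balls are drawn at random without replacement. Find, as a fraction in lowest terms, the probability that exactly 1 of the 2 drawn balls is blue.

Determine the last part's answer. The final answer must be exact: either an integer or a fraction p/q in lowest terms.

15/28

Step 1: squarings mod 1565: 463^1=463, 463^2=1529, 463^4=1296, 463^8=371, 463^16=1486, 463^32=1546, 463^64=361, 463^128=426, 463^256=1501, 463^512=966, 463^1024=416, 463^2048=906, 463^4096=776, 463^8192=1216, 463^16384=1296, 463^32768=371, 463^65536=1486, 463^131072=1546, 463^262144=361, 463^524288=426; 463^529312 = 463^32 * 463^128 * 463^256 * 463^512 * 463^4096 * 463^524288 = 1296 (mod 1565); answer 1296
Step 2: U1 = 1296; c = 3; total draws C(8,2) = 28; favorable C(5,1)*C(3,1) = 15; P = 15/28; answer 15/28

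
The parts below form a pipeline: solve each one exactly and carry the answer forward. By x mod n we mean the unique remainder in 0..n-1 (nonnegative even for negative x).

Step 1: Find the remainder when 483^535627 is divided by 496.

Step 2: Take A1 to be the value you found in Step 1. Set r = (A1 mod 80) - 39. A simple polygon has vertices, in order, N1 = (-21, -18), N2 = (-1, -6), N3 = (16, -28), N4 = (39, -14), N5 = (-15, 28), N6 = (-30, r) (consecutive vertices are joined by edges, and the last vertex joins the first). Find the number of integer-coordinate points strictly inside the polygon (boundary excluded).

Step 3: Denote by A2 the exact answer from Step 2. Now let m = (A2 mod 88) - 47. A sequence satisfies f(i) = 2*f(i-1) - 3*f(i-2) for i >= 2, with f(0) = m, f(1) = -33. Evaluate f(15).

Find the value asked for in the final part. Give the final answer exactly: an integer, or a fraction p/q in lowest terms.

Step 1: squarings mod 496: 483^1=483, 483^2=169, 483^4=289, 483^8=193, 483^16=49, 483^32=417, 483^64=289, 483^128=193, 483^256=49, 483^512=417, 483^1024=289, 483^2048=193, 483^4096=49, 483^8192=417, 483^16384=289, 483^32768=193, 483^65536=49, 483^131072=417, 483^262144=289, 483^524288=193; 483^535627 = 483^1 * 483^2 * 483^8 * 483^64 * 483^1024 * 483^2048 * 483^8192 * 483^524288 = 443 (mod 496); answer 443
Step 2: A1 = 443; r = 4; cross terms: (-21*-6 - -1*-18)=108, (-1*-28 - 16*-6)=124, (16*-14 - 39*-28)=868, (39*28 - -15*-14)=882, (-15*4 - -30*28)=780, (-30*-18 - -21*4)=624; twice the area = |3386| = 3386; area = 1693; boundary points = 4 + 1 + 1 + 6 + 3 + 1 = 16; strictly interior points = area - boundary/2 + 1 = 1686; answer 1686
Step 3: A2 = 1686; m = -33; f(2) = 2*(-33) - 3*(-33) = 33; iterating: f(2)=33, f(3)=165, f(4)=231, f(5)=-33, f(6)=-759, f(7)=-1419, f(8)=-561, f(9)=3135, f(10)=7953, f(11)=6501, f(12)=-10857, f(13)=-41217, f(14)=-49863, f(15)=23925; answer 23925

23925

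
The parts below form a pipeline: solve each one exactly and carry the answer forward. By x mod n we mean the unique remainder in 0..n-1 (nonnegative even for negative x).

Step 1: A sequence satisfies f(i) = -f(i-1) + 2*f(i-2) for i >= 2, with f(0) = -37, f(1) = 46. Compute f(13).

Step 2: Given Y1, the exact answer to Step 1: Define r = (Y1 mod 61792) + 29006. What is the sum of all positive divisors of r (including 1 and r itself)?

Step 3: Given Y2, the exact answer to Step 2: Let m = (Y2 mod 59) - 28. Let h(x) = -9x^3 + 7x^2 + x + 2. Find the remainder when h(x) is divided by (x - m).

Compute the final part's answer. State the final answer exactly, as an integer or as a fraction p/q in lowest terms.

Step 1: f(2) = -1*(46) + 2*(-37) = -120; iterating: f(2)=-120, f(3)=212, f(4)=-452, f(5)=876, f(6)=-1780, f(7)=3532, f(8)=-7092, f(9)=14156, f(10)=-28340, f(11)=56652, f(12)=-113332, f(13)=226636; answer 226636
Step 2: Y1 = 226636; r = 70266; 70266 = 2 * 3 * 7^2 * 239; sigma = (1 + 2) * (1 + 3) * (1 + 7 + 49) * (1 + 239) = 3 * 4 * 57 * 240 = 164160; answer 164160
Step 3: Y2 = 164160; m = -6; remainder = value at the root: -9*(-6)^3 + 7*(-6)^2 + 1*(-6)^1 + 2 = (1944) + (252) + (-6) + (2) = 2192; answer 2192

2192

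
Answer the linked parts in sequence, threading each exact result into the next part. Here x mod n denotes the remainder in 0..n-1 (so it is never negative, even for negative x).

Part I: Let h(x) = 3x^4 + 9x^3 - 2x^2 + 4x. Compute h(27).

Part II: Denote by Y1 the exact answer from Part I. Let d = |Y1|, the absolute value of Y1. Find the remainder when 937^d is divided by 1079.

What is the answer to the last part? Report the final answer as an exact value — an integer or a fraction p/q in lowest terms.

Part I: 3*(27)^4 + 9*(27)^3 - 2*(27)^2 + 4*(27)^1 = (1594323) + (177147) + (-1458) + (108) = 1770120; answer 1770120
Part II: Y1 = 1770120; d = 1770120; squarings mod 1079: 937^1=937, 937^2=742, 937^4=274, 937^8=625, 937^16=27, 937^32=729, 937^64=573, 937^128=313, 937^256=859, 937^512=924, 937^1024=287, 937^2048=365, 937^4096=508, 937^8192=183, 937^16384=40, 937^32768=521, 937^65536=612, 937^131072=131, 937^262144=976, 937^524288=898, 937^1048576=391; 937^1770120 = 937^8 * 937^128 * 937^512 * 937^65536 * 937^131072 * 937^524288 * 937^1048576 = 547 (mod 1079); answer 547

547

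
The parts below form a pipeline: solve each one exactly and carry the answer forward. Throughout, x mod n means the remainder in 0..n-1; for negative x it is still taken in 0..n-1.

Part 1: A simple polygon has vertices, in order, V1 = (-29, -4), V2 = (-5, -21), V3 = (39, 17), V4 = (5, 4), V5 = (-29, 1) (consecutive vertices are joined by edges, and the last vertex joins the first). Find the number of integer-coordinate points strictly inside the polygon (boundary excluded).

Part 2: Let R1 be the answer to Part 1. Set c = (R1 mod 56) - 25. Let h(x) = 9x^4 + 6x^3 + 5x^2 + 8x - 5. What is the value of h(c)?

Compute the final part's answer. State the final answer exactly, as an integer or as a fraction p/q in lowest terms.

782743

Part 1: cross terms: (-29*-21 - -5*-4)=589, (-5*17 - 39*-21)=734, (39*4 - 5*17)=71, (5*1 - -29*4)=121, (-29*-4 - -29*1)=145; twice the area = |1660| = 1660; area = 830; boundary points = 1 + 2 + 1 + 1 + 5 = 10; strictly interior points = area - boundary/2 + 1 = 826; answer 826
Part 2: R1 = 826; c = 17; 9*(17)^4 + 6*(17)^3 + 5*(17)^2 + 8*(17)^1 - 5 = (751689) + (29478) + (1445) + (136) + (-5) = 782743; answer 782743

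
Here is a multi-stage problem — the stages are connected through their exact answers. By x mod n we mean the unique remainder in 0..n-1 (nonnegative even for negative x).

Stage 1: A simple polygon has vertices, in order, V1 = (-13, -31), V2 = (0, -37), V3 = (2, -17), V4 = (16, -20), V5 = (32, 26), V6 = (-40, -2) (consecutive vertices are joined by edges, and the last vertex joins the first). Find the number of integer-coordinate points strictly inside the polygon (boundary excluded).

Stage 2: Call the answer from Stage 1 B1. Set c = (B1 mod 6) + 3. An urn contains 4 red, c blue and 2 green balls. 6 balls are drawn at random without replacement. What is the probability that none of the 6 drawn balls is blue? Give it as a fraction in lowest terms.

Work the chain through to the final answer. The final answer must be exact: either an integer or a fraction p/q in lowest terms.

Stage 1: cross terms: (-13*-37 - 0*-31)=481, (0*-17 - 2*-37)=74, (2*-20 - 16*-17)=232, (16*26 - 32*-20)=1056, (32*-2 - -40*26)=976, (-40*-31 - -13*-2)=1214; twice the area = |4033| = 4033; area = 4033/2; boundary points = 1 + 2 + 1 + 2 + 4 + 1 = 11; strictly interior points = area - boundary/2 + 1 = 2012; answer 2012
Stage 2: B1 = 2012; c = 5; total draws C(11,6) = 462; favorable C(6,6) = 1; P = 1/462; answer 1/462

1/462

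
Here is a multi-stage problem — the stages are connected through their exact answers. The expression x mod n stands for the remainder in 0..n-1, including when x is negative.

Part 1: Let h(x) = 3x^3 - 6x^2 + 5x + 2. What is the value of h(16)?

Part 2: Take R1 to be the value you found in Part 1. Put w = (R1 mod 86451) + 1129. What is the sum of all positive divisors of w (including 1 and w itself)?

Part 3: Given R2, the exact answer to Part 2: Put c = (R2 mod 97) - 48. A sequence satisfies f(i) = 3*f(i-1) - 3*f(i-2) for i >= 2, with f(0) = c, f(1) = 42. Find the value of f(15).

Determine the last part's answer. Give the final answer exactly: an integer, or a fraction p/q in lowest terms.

478953

Part 1: 3*(16)^3 - 6*(16)^2 + 5*(16)^1 + 2 = (12288) + (-1536) + (80) + (2) = 10834; answer 10834
Part 2: R1 = 10834; w = 11963; 11963 = 7 * 1709; sigma = (1 + 7) * (1 + 1709) = 8 * 1710 = 13680; answer 13680
Part 3: R2 = 13680; c = -45; f(2) = 3*(42) - 3*(-45) = 261; iterating: f(2)=261, f(3)=657, f(4)=1188, f(5)=1593, f(6)=1215, f(7)=-1134, f(8)=-7047, f(9)=-17739, f(10)=-32076, f(11)=-43011, f(12)=-32805, f(13)=30618, f(14)=190269, f(15)=478953; answer 478953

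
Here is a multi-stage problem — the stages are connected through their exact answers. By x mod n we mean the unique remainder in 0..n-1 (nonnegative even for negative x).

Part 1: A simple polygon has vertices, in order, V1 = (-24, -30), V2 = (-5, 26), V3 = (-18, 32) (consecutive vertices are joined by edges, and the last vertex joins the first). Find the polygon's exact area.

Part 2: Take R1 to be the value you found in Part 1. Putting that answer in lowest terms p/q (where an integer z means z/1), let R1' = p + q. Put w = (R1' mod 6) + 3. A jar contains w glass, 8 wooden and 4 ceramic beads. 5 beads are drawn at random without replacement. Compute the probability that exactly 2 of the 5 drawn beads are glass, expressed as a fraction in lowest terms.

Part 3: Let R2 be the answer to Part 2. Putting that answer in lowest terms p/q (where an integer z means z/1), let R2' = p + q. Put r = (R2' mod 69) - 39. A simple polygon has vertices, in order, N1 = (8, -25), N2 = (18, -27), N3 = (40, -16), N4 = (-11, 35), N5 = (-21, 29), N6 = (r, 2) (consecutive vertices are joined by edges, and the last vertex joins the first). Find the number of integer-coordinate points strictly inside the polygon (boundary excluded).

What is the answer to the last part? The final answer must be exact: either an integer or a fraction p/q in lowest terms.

1591

Part 1: cross terms: (-24*26 - -5*-30)=-774, (-5*32 - -18*26)=308, (-18*-30 - -24*32)=1308; twice the area = |842| = 842; area = 421; answer 421
Part 2: R1 = 421; threaded value p + q = 422; w = 5; total draws C(17,5) = 6188; favorable C(5,2)*C(12,3) = 2200; P = 550/1547; answer 550/1547
Part 3: R2 = 550/1547; threaded value p + q = 2097; r = -12; cross terms: (8*-27 - 18*-25)=234, (18*-16 - 40*-27)=792, (40*35 - -11*-16)=1224, (-11*29 - -21*35)=416, (-21*2 - -12*29)=306, (-12*-25 - 8*2)=284; twice the area = |3256| = 3256; area = 1628; boundary points = 2 + 11 + 51 + 2 + 9 + 1 = 76; strictly interior points = area - boundary/2 + 1 = 1591; answer 1591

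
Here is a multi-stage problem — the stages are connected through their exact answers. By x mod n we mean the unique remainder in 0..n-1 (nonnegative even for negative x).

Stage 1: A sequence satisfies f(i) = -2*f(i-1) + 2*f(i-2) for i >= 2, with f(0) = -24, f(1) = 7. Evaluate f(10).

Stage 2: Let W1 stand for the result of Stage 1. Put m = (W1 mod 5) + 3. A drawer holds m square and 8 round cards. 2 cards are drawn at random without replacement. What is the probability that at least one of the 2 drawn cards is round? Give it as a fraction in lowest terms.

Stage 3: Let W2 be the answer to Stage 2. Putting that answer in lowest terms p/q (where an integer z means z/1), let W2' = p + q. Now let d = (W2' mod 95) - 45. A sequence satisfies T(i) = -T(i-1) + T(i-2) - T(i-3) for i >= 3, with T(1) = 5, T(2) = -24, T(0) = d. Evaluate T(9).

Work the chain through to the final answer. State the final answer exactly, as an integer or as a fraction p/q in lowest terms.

Stage 1: f(2) = -2*(7) + 2*(-24) = -62; iterating: f(2)=-62, f(3)=138, f(4)=-400, f(5)=1076, f(6)=-2952, f(7)=8056, f(8)=-22016, f(9)=60144, f(10)=-164320; answer -164320
Stage 2: W1 = -164320; m = 3; total draws C(11,2) = 55; complement C(3,2) = 3; favorable 55 - 3 = 52; P = 52/55; answer 52/55
Stage 3: W2 = 52/55; threaded value p + q = 107; d = -33; T(3) = -1*(-24) + 1*(5) - 1*(-33) = 62; iterating: T(3)=62, T(4)=-91, T(5)=177, T(6)=-330, T(7)=598, T(8)=-1105, T(9)=2033; answer 2033

2033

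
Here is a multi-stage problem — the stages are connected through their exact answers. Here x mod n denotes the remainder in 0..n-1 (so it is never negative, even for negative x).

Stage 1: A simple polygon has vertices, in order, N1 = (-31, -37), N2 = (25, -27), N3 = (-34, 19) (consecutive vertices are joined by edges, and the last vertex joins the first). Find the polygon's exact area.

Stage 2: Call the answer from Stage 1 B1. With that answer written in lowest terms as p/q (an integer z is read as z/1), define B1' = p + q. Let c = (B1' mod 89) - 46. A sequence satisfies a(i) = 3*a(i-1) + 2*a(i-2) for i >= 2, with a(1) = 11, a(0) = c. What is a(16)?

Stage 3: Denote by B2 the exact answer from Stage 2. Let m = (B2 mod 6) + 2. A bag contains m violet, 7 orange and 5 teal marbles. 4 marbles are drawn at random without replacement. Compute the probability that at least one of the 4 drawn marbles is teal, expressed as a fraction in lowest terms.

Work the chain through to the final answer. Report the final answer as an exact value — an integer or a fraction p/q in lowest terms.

11/13

Stage 1: cross terms: (-31*-27 - 25*-37)=1762, (25*19 - -34*-27)=-443, (-34*-37 - -31*19)=1847; twice the area = |3166| = 3166; area = 1583; answer 1583
Stage 2: B1 = 1583; threaded value p + q = 1584; c = 25; a(2) = 3*(11) + 2*(25) = 83; iterating: a(2)=83, a(3)=271, a(4)=979, a(5)=3479, a(6)=12395, a(7)=44143, a(8)=157219, a(9)=559943, a(10)=1994267, a(11)=7102687, a(12)=25296595, a(13)=90095159, a(14)=320878667, a(15)=1142826319, a(16)=4070236291; answer 4070236291
Stage 3: B2 = 4070236291; m = 3; total draws C(15,4) = 1365; complement C(10,4) = 210; favorable 1365 - 210 = 1155; P = 11/13; answer 11/13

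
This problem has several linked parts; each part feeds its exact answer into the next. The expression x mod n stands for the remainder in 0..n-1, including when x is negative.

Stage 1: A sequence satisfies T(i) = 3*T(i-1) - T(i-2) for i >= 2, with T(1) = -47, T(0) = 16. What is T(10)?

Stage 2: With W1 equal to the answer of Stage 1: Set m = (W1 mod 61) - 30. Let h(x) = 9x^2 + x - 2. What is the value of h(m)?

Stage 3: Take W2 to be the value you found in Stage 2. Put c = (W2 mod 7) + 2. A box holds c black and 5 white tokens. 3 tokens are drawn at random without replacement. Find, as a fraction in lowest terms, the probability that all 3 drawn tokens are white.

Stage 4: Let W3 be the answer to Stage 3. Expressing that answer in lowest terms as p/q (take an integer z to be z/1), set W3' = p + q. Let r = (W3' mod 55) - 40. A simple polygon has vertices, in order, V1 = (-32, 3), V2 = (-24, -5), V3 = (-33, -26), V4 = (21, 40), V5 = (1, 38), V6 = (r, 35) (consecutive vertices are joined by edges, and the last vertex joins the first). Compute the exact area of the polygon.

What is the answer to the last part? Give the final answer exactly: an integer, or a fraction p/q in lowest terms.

2075/2

Stage 1: T(2) = 3*(-47) - 1*(16) = -157; iterating: T(2)=-157, T(3)=-424, T(4)=-1115, T(5)=-2921, T(6)=-7648, T(7)=-20023, T(8)=-52421, T(9)=-137240, T(10)=-359299; answer -359299
Stage 2: W1 = -359299; m = 22; 9*(22)^2 + 1*(22)^1 - 2 = (4356) + (22) + (-2) = 4376; answer 4376
Stage 3: W2 = 4376; c = 3; total draws C(8,3) = 56; favorable C(5,3) = 10; P = 5/28; answer 5/28
Stage 4: W3 = 5/28; threaded value p + q = 33; r = -7; cross terms: (-32*-5 - -24*3)=232, (-24*-26 - -33*-5)=459, (-33*40 - 21*-26)=-774, (21*38 - 1*40)=758, (1*35 - -7*38)=301, (-7*3 - -32*35)=1099; twice the area = |2075| = 2075; area = 2075/2; answer 2075/2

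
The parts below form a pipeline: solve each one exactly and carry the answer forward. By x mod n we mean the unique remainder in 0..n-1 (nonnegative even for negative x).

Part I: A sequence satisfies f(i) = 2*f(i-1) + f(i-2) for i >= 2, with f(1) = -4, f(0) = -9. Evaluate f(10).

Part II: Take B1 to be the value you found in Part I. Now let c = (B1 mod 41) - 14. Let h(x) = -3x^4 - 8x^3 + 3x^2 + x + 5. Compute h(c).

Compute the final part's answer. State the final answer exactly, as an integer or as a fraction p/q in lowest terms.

-360589

Part I: f(2) = 2*(-4) + 1*(-9) = -17; iterating: f(2)=-17, f(3)=-38, f(4)=-93, f(5)=-224, f(6)=-541, f(7)=-1306, f(8)=-3153, f(9)=-7612, f(10)=-18377; answer -18377
Part II: B1 = -18377; c = 18; -3*(18)^4 - 8*(18)^3 + 3*(18)^2 + 1*(18)^1 + 5 = (-314928) + (-46656) + (972) + (18) + (5) = -360589; answer -360589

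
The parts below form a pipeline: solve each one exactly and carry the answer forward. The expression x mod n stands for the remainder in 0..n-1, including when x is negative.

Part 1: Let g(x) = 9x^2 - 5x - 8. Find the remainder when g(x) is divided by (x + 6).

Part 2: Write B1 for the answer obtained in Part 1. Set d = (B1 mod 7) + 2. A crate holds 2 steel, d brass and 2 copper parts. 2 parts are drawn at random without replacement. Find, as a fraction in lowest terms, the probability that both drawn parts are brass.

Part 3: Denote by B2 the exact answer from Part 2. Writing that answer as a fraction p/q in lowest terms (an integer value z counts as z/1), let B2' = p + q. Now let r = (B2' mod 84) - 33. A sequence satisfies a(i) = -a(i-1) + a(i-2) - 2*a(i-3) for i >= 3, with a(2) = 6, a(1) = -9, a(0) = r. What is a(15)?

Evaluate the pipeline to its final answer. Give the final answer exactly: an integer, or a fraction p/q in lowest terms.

-23395

Part 1: remainder = value at the root: 9*(-6)^2 - 5*(-6)^1 - 8 = (324) + (30) + (-8) = 346; answer 346
Part 2: B1 = 346; d = 5; total draws C(9,2) = 36; favorable C(5,2) = 10; P = 5/18; answer 5/18
Part 3: B2 = 5/18; threaded value p + q = 23; r = -10; a(3) = -1*(6) + 1*(-9) - 2*(-10) = 5; iterating: a(3)=5, a(4)=19, a(5)=-26, a(6)=35, a(7)=-99, a(8)=186, a(9)=-355, a(10)=739, a(11)=-1466, a(12)=2915, a(13)=-5859, a(14)=11706, a(15)=-23395; answer -23395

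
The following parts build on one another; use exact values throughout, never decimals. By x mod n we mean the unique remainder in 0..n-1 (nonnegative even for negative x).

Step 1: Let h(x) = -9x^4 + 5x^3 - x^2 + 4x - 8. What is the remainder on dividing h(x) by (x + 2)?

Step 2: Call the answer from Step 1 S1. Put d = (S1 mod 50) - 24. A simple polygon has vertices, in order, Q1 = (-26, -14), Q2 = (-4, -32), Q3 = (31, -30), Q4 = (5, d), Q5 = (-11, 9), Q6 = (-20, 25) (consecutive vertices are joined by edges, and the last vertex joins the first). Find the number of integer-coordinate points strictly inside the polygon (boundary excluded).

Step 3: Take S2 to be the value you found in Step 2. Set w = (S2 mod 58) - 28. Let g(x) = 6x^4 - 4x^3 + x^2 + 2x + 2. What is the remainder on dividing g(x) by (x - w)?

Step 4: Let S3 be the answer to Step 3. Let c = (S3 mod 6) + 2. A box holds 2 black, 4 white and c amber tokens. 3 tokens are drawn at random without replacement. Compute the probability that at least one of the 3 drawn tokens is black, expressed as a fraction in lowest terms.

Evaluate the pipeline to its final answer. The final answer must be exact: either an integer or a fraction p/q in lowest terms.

Step 1: remainder = value at the root: -9*(-2)^4 + 5*(-2)^3 - 1*(-2)^2 + 4*(-2)^1 - 8 = (-144) + (-40) + (-4) + (-8) + (-8) = -204; answer -204
Step 2: S1 = -204; d = 22; cross terms: (-26*-32 - -4*-14)=776, (-4*-30 - 31*-32)=1112, (31*22 - 5*-30)=832, (5*9 - -11*22)=287, (-11*25 - -20*9)=-95, (-20*-14 - -26*25)=930; twice the area = |3842| = 3842; area = 1921; boundary points = 2 + 1 + 26 + 1 + 1 + 3 = 34; strictly interior points = area - boundary/2 + 1 = 1905; answer 1905
Step 3: S2 = 1905; w = 21; remainder = value at the root: 6*(21)^4 - 4*(21)^3 + 1*(21)^2 + 2*(21)^1 + 2 = (1166886) + (-37044) + (441) + (42) + (2) = 1130327; answer 1130327
Step 4: S3 = 1130327; c = 7; total draws C(13,3) = 286; complement C(11,3) = 165; favorable 286 - 165 = 121; P = 11/26; answer 11/26

11/26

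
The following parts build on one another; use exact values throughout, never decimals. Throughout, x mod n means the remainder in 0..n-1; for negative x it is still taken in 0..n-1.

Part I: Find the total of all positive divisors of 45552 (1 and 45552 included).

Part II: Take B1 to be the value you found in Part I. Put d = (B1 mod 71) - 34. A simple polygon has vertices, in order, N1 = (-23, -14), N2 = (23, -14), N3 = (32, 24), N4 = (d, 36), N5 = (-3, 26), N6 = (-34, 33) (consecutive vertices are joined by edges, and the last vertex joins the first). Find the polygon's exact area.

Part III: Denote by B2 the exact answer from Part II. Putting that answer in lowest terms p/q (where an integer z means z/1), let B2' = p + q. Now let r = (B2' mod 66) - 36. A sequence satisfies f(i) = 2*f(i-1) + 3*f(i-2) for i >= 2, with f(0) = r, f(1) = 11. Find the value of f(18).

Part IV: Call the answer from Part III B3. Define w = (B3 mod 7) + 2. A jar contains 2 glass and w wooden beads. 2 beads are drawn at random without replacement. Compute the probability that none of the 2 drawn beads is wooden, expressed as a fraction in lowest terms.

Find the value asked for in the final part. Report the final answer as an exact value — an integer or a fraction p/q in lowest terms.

1/28

Part I: 45552 = 2^4 * 3 * 13 * 73; sigma = (1 + 2 + 4 + 8 + 16) * (1 + 3) * (1 + 13) * (1 + 73) = 31 * 4 * 14 * 74 = 128464; answer 128464
Part II: B1 = 128464; d = -9; cross terms: (-23*-14 - 23*-14)=644, (23*24 - 32*-14)=1000, (32*36 - -9*24)=1368, (-9*26 - -3*36)=-126, (-3*33 - -34*26)=785, (-34*-14 - -23*33)=1235; twice the area = |4906| = 4906; area = 2453; answer 2453
Part III: B2 = 2453; threaded value p + q = 2454; r = -24; f(2) = 2*(11) + 3*(-24) = -50; iterating: f(2)=-50, f(3)=-67, f(4)=-284, f(5)=-769, f(6)=-2390, f(7)=-7087, f(8)=-21344, f(9)=-63949, f(10)=-191930, f(11)=-575707, f(12)=-1727204, f(13)=-5181529, f(14)=-15544670, f(15)=-46633927, f(16)=-139901864, f(17)=-419705509, f(18)=-1259116610; answer -1259116610
Part IV: B3 = -1259116610; w = 6; total draws C(8,2) = 28; favorable C(2,2) = 1; P = 1/28; answer 1/28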